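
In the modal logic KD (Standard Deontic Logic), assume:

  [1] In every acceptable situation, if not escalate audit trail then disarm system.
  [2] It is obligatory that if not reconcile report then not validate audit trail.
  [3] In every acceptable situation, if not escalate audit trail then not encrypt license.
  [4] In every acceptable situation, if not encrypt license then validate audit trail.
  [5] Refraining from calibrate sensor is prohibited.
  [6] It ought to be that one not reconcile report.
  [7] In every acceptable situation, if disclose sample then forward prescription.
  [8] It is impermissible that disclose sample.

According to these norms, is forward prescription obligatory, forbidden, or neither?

Neither

Premise 7 is O(disclose_sample → forward_prescription), but O(disclose_sample) is not derivable from the premises, so it does not yield O(forward_prescription).
No premise or chain of K-axiom applications forces O(forward_prescription), and none forces O(¬forward_prescription). So forward_prescription is neither obligatory nor forbidden under these norms.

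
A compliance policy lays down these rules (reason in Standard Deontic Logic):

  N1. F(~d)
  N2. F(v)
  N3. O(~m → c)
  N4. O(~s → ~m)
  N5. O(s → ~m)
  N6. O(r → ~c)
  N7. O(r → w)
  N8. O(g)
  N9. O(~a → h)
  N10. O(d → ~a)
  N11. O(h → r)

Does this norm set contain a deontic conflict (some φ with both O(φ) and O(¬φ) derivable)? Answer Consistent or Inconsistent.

By case analysis on s: premise 5 gives O(s → ~m) and premise 4 gives O(~s → ~m), so O(~m) either way.
Applying K to premise 3 (O(~m → c)) and O(~m) yields O(c).
Premise 6, O(r → ~c), contraposes to O(c → ~r); with O(c) we get O(~r).
Premise 11, O(h → r), contraposes to O(~r → ~h); with O(~r) we get O(~h).
Premise 9, O(~a → h), contraposes to O(~h → a); with O(~h) we get O(a).
Premise 10 is O(d → ~a); contrapositively O(a → ~d). Since O(a) holds, K gives O(~d).
But premise 1, F(~d), means O(d).
We now have both O(~d) and O(d) — d is simultaneously obligatory and forbidden, violating the D-axiom.

Inconsistent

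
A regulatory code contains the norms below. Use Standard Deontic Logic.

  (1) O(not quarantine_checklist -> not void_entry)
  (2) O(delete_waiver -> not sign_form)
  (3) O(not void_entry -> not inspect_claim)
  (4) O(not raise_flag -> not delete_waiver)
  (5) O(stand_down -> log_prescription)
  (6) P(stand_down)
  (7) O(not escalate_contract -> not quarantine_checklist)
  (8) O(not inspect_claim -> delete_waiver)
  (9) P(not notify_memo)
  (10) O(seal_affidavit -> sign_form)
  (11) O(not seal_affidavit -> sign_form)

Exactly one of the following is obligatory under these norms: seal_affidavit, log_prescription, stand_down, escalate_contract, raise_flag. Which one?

Premises 10 and 11 cover both cases: O(seal_affidavit -> sign_form) and O(not seal_affidavit -> sign_form). Since seal_affidavit ∨ not seal_affidavit is a tautology, O(sign_form) follows.
Premise 2, O(delete_waiver -> not sign_form), contraposes to O(sign_form -> not delete_waiver); with O(sign_form) we get O(not delete_waiver).
Premise 8 is O(not inspect_claim -> delete_waiver); contrapositively O(not delete_waiver -> inspect_claim). Since O(not delete_waiver) holds, K gives O(inspect_claim).
The contrapositive of premise 3 (O(not void_entry -> not inspect_claim)) is O(inspect_claim -> void_entry), and O(inspect_claim) is already established, so O(void_entry).
The contrapositive of premise 1 (O(not quarantine_checklist -> not void_entry)) is O(void_entry -> quarantine_checklist), and O(void_entry) is already established, so O(quarantine_checklist).
Premise 7, O(not escalate_contract -> not quarantine_checklist), contraposes to O(quarantine_checklist -> escalate_contract); with O(quarantine_checklist) we get O(escalate_contract).
So O(escalate_contract) holds — escalate_contract is obligatory. None of the other listed options is made obligatory by any chain of premises.

escalate_contract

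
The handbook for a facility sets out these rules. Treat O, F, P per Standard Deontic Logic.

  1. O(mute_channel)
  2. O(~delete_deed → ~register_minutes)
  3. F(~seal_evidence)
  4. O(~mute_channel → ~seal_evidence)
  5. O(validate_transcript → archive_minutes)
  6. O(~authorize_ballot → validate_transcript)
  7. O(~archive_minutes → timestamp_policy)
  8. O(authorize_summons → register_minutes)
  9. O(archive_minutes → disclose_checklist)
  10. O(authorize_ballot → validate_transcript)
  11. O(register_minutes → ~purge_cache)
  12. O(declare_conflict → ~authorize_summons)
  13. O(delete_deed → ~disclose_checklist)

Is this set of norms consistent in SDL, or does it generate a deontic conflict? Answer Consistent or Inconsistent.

Premise 4 is O(~mute_channel → ~seal_evidence), but O(~mute_channel) is not derivable from the premises, so it does not yield O(~seal_evidence).
So O(~seal_evidence) is not derivable, and the apparent clash with O(seal_evidence) does not arise.
A world satisfying every obligation exists (e.g. archive_minutes=true, authorize_ballot=false, authorize_summons=false, declare_conflict=false, delete_deed=false, disclose_checklist=true, mute_channel=true, purge_cache=false, register_minutes=false, seal_evidence=true, timestamp_policy=false, validate_transcript=true); no atom is both obligatory and forbidden, so the set is consistent.

Consistent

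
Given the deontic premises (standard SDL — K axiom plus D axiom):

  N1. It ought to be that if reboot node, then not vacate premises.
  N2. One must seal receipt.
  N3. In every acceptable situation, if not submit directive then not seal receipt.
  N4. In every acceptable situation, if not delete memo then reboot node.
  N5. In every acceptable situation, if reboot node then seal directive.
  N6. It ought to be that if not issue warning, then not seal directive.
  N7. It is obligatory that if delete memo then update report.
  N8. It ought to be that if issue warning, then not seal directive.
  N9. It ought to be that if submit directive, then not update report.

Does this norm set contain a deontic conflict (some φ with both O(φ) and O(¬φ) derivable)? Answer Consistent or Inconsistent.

By case analysis on ¬issue_warning: premise 6 gives O(¬issue_warning → ¬seal_directive) and premise 8 gives O(issue_warning → ¬seal_directive), so O(¬seal_directive) either way.
Premise 5 is O(reboot_node → seal_directive); contrapositively O(¬seal_directive → ¬reboot_node). Since O(¬seal_directive) holds, K gives O(¬reboot_node).
Premise 4 is O(¬delete_memo → reboot_node); contrapositively O(¬reboot_node → delete_memo). Since O(¬reboot_node) holds, K gives O(delete_memo).
Applying K to premise 7 (O(delete_memo → update_report)) and O(delete_memo) yields O(update_report).
Premise 9, O(submit_directive → ¬update_report), contraposes to O(update_report → ¬submit_directive); with O(update_report) we get O(¬submit_directive).
From O(¬submit_directive) and premise 3, O(¬submit_directive → ¬seal_receipt), we obtain O(¬seal_receipt).
Yet premise 2 states O(seal_receipt).
We now have both O(¬seal_receipt) and O(seal_receipt) — seal_receipt is simultaneously obligatory and forbidden, violating the D-axiom.

Inconsistent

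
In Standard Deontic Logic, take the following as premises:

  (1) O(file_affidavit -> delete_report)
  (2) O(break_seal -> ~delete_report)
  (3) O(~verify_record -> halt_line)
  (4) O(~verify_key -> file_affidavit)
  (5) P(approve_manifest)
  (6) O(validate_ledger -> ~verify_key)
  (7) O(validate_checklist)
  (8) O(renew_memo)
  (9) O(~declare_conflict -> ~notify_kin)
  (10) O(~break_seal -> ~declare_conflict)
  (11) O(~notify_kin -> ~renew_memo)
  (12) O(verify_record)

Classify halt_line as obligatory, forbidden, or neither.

Premise 3 is O(~verify_record -> halt_line), but O(~verify_record) is not derivable from the premises, so it does not yield O(halt_line).
No premise or chain of K-axiom applications forces O(halt_line), and none forces O(~halt_line). So halt_line is neither obligatory nor forbidden under these norms.

Neither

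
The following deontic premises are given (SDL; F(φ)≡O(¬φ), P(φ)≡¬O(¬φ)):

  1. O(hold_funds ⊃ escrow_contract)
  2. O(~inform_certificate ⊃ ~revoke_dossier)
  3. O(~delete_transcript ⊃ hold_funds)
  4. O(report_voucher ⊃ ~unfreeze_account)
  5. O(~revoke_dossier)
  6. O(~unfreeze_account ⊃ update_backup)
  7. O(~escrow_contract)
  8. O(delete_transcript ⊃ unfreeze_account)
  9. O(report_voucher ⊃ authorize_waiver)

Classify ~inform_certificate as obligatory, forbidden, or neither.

Neither

Premise 2 is O(~inform_certificate ⊃ ~revoke_dossier); even if O(~revoke_dossier) held, inferring O(~inform_certificate) would be affirming the consequent — invalid.
No premise or chain of K-axiom applications forces O(~inform_certificate), and none forces O(inform_certificate). So ~inform_certificate is neither obligatory nor forbidden under these norms.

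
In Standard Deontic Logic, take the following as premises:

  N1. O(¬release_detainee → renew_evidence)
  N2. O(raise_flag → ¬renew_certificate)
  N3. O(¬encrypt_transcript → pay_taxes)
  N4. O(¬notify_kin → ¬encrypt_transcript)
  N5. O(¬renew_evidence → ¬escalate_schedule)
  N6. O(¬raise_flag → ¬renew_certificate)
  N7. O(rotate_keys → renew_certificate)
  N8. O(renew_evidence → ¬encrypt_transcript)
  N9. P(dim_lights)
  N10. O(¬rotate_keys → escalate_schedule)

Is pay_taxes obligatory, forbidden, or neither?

Premises 6 and 2 cover both cases: O(¬raise_flag → ¬renew_certificate) and O(raise_flag → ¬renew_certificate). Since ¬raise_flag ∨ raise_flag is a tautology, O(¬renew_certificate) follows.
The contrapositive of premise 7 (O(rotate_keys → renew_certificate)) is O(¬renew_certificate → ¬rotate_keys), and O(¬renew_certificate) is already established, so O(¬rotate_keys).
With premise 10, O(¬rotate_keys → escalate_schedule), the K-axiom yields O(escalate_schedule).
Premise 5, O(¬renew_evidence → ¬escalate_schedule), contraposes to O(escalate_schedule → renew_evidence); with O(escalate_schedule) we get O(renew_evidence).
Premise 8 is O(renew_evidence → ¬encrypt_transcript); since O(renew_evidence), deontic closure gives O(¬encrypt_transcript).
Premise 3 is O(¬encrypt_transcript → pay_taxes); since O(¬encrypt_transcript), deontic closure gives O(pay_taxes).
Premises 1, 4, 9 do not contribute to this derivation.
Hence pay_taxes is obligatory.

Obligatory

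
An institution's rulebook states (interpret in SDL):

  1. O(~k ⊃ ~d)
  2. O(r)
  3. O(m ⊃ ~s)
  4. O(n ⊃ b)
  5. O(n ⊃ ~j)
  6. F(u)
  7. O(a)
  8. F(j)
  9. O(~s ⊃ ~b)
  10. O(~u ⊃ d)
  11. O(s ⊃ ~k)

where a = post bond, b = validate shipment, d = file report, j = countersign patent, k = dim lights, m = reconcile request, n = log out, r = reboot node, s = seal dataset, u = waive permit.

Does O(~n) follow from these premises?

Yes

Premise 6 is F(u), i.e. O(~u).
Premise 10 is O(~u ⊃ d); since O(~u), deontic closure gives O(d).
The contrapositive of premise 1 (O(~k ⊃ ~d)) is O(d ⊃ k), and O(d) is already established, so O(k).
Premise 11 is O(s ⊃ ~k); contrapositively O(k ⊃ ~s). Since O(k) holds, K gives O(~s).
Applying K to premise 9 (O(~s ⊃ ~b)) and O(~s) yields O(~b).
Premise 4, O(n ⊃ b), contraposes to O(~b ⊃ ~n); with O(~b) we get O(~n).
Premises 2, 3, 5, 7, 8 do not contribute to this derivation.
So O(~n) follows.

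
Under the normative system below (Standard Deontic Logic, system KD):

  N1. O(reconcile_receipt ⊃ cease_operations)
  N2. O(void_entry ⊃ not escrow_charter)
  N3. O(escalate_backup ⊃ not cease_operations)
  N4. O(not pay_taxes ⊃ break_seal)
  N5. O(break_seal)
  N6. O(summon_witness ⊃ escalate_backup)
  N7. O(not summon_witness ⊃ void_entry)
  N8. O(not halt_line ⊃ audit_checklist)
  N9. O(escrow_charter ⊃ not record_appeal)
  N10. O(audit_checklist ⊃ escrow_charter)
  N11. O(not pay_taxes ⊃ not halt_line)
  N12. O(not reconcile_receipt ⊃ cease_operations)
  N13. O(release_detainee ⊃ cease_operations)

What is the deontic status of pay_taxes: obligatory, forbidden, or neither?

Premises 12 and 1 are O(not reconcile_receipt ⊃ cease_operations) and O(reconcile_receipt ⊃ cease_operations); every ideal world satisfies not reconcile_receipt or reconcile_receipt, so in either case cease_operations holds — hence O(cease_operations).
Premise 3 is O(escalate_backup ⊃ not cease_operations); contrapositively O(cease_operations ⊃ not escalate_backup). Since O(cease_operations) holds, K gives O(not escalate_backup).
The contrapositive of premise 6 (O(summon_witness ⊃ escalate_backup)) is O(not escalate_backup ⊃ not summon_witness), and O(not escalate_backup) is already established, so O(not summon_witness).
Applying K to premise 7 (O(not summon_witness ⊃ void_entry)) and O(not summon_witness) yields O(void_entry).
Applying K to premise 2 (O(void_entry ⊃ not escrow_charter)) and O(void_entry) yields O(not escrow_charter).
Premise 10, O(audit_checklist ⊃ escrow_charter), contraposes to O(not escrow_charter ⊃ not audit_checklist); with O(not escrow_charter) we get O(not audit_checklist).
The contrapositive of premise 8 (O(not halt_line ⊃ audit_checklist)) is O(not audit_checklist ⊃ halt_line), and O(not audit_checklist) is already established, so O(halt_line).
Premise 11, O(not pay_taxes ⊃ not halt_line), contraposes to O(halt_line ⊃ pay_taxes); with O(halt_line) we get O(pay_taxes).
Premises 4, 5, 9, 13 do not contribute to this derivation.
Hence pay_taxes is obligatory.

Obligatory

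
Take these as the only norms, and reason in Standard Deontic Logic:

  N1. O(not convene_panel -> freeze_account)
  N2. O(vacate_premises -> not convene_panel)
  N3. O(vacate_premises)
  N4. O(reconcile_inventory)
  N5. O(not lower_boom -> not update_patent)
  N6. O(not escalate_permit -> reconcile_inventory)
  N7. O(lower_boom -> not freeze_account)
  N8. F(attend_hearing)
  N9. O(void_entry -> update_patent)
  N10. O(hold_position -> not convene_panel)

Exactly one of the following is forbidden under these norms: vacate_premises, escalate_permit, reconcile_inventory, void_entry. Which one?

From premise 3 we have O(vacate_premises).
From O(vacate_premises) and premise 2, O(vacate_premises -> not convene_panel), we obtain O(not convene_panel).
With premise 1, O(not convene_panel -> freeze_account), the K-axiom yields O(freeze_account).
Premise 7, O(lower_boom -> not freeze_account), contraposes to O(freeze_account -> not lower_boom); with O(freeze_account) we get O(not lower_boom).
With premise 5, O(not lower_boom -> not update_patent), the K-axiom yields O(not update_patent).
Premise 9 is O(void_entry -> update_patent); contrapositively O(not update_patent -> not void_entry). Since O(not update_patent) holds, K gives O(not void_entry).
So O(not void_entry) holds, i.e. void_entry is forbidden. None of the other listed options is forbidden under the premises.

void_entry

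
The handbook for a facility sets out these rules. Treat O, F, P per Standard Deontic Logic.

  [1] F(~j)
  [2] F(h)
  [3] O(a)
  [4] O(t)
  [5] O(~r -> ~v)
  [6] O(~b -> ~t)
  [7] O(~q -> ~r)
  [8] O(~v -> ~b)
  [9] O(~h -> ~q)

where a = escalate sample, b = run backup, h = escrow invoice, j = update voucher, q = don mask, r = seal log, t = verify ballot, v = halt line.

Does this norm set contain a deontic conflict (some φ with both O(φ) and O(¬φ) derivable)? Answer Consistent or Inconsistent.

Premise 4 states O(t) outright.
The contrapositive of premise 6 (O(~b -> ~t)) is O(t -> b), and O(t) is already established, so O(b).
The contrapositive of premise 8 (O(~v -> ~b)) is O(b -> v), and O(b) is already established, so O(v).
Premise 5 is O(~r -> ~v); contrapositively O(v -> r). Since O(v) holds, K gives O(r).
The contrapositive of premise 7 (O(~q -> ~r)) is O(r -> q), and O(r) is already established, so O(q).
Premise 9 is O(~h -> ~q); contrapositively O(q -> h). Since O(q) holds, K gives O(h).
Yet premise 2 is F(h), i.e. O(~h).
We now have both O(h) and O(~h) — h is simultaneously obligatory and forbidden, violating the D-axiom.

Inconsistent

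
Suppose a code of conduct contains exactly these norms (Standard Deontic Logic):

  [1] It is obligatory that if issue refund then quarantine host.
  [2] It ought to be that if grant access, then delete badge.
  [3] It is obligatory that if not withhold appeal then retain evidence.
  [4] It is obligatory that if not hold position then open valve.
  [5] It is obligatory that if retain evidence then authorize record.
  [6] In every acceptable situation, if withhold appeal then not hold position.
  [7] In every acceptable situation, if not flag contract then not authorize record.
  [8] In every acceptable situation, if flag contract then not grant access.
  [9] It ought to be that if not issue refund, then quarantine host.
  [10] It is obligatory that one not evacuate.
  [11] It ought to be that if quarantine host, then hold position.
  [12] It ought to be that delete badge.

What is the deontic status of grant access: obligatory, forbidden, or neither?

Forbidden

Premises 1 and 9 cover both cases: O(issue_refund → quarantine_host) and O(¬issue_refund → quarantine_host). Since issue_refund ∨ ¬issue_refund is a tautology, O(quarantine_host) follows.
From O(quarantine_host) and premise 11, O(quarantine_host → hold_position), we obtain O(hold_position).
The contrapositive of premise 6 (O(withhold_appeal → ¬hold_position)) is O(hold_position → ¬withhold_appeal), and O(hold_position) is already established, so O(¬withhold_appeal).
Premise 3 is O(¬withhold_appeal → retain_evidence); since O(¬withhold_appeal), deontic closure gives O(retain_evidence).
From O(retain_evidence) and premise 5, O(retain_evidence → authorize_record), we obtain O(authorize_record).
Premise 7, O(¬flag_contract → ¬authorize_record), contraposes to O(authorize_record → flag_contract); with O(authorize_record) we get O(flag_contract).
Premise 8 is O(flag_contract → ¬grant_access); since O(flag_contract), deontic closure gives O(¬grant_access).
Premises 2, 4, 10, 12 do not contribute to this derivation.
Thus O(¬grant_access), which is F(grant_access): grant_access is forbidden.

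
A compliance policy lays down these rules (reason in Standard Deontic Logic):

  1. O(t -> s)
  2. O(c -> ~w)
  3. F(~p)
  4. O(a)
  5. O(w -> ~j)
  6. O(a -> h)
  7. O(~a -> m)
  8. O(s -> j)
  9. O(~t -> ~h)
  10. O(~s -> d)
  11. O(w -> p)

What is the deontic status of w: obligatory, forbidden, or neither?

Forbidden

Premise 4 gives O(a).
From O(a) and premise 6, O(a -> h), we obtain O(h).
Premise 9 is O(~t -> ~h); contrapositively O(h -> t). Since O(h) holds, K gives O(t).
Premise 1 is O(t -> s); since O(t), deontic closure gives O(s).
With premise 8, O(s -> j), the K-axiom yields O(j).
Premise 5 is O(w -> ~j); contrapositively O(j -> ~w). Since O(j) holds, K gives O(~w).
Premises 2, 3, 7, 10, 11 do not contribute to this derivation.
Thus O(~w), which is F(w): w is forbidden.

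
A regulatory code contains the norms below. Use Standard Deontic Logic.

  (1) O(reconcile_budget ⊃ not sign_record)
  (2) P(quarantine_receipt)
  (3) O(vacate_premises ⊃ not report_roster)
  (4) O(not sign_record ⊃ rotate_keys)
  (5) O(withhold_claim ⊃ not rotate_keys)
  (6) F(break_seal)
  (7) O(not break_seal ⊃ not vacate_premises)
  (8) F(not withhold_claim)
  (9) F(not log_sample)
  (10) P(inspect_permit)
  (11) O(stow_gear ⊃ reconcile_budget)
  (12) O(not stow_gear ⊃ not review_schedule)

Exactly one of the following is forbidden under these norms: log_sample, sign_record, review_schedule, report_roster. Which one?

Premise 8 is F(not withhold_claim), i.e. O(withhold_claim).
Premise 5 is O(withhold_claim ⊃ not rotate_keys); since O(withhold_claim), deontic closure gives O(not rotate_keys).
Premise 4 is O(not sign_record ⊃ rotate_keys); contrapositively O(not rotate_keys ⊃ sign_record). Since O(not rotate_keys) holds, K gives O(sign_record).
The contrapositive of premise 1 (O(reconcile_budget ⊃ not sign_record)) is O(sign_record ⊃ not reconcile_budget), and O(sign_record) is already established, so O(not reconcile_budget).
The contrapositive of premise 11 (O(stow_gear ⊃ reconcile_budget)) is O(not reconcile_budget ⊃ not stow_gear), and O(not reconcile_budget) is already established, so O(not stow_gear).
With premise 12, O(not stow_gear ⊃ not review_schedule), the K-axiom yields O(not review_schedule).
So O(not review_schedule) holds, i.e. review_schedule is forbidden. None of the other listed options is forbidden under the premises.

review_schedule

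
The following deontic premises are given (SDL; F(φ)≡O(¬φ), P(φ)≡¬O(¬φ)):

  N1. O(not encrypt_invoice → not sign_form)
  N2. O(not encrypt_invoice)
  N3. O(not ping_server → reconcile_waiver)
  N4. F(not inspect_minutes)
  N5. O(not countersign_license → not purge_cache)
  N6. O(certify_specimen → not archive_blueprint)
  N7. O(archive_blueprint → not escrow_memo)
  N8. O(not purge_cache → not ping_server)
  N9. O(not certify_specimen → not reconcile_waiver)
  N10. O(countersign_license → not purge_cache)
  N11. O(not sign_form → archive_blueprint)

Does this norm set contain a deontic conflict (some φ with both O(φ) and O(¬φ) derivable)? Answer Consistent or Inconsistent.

Premises 10 and 5 cover both cases: O(countersign_license → not purge_cache) and O(not countersign_license → not purge_cache). Since countersign_license ∨ not countersign_license is a tautology, O(not purge_cache) follows.
With premise 8, O(not purge_cache → not ping_server), the K-axiom yields O(not ping_server).
With premise 3, O(not ping_server → reconcile_waiver), the K-axiom yields O(reconcile_waiver).
The contrapositive of premise 9 (O(not certify_specimen → not reconcile_waiver)) is O(reconcile_waiver → certify_specimen), and O(reconcile_waiver) is already established, so O(certify_specimen).
Applying K to premise 6 (O(certify_specimen → not archive_blueprint)) and O(certify_specimen) yields O(not archive_blueprint).
The contrapositive of premise 11 (O(not sign_form → archive_blueprint)) is O(not archive_blueprint → sign_form), and O(not archive_blueprint) is already established, so O(sign_form).
Premise 1 is O(not encrypt_invoice → not sign_form); contrapositively O(sign_form → encrypt_invoice). Since O(sign_form) holds, K gives O(encrypt_invoice).
However, premise 2 gives O(not encrypt_invoice).
We now have both O(encrypt_invoice) and O(not encrypt_invoice) — encrypt_invoice is simultaneously obligatory and forbidden, violating the D-axiom.

Inconsistent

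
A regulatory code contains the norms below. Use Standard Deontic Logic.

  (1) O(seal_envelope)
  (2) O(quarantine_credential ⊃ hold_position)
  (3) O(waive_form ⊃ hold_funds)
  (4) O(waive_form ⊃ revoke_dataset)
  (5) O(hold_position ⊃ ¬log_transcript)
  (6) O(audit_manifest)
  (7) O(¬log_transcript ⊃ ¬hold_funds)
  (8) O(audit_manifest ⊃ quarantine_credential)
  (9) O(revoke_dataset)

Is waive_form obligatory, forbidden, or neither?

From premise 6 we have O(audit_manifest).
Premise 8 is O(audit_manifest ⊃ quarantine_credential); since O(audit_manifest), deontic closure gives O(quarantine_credential).
Applying K to premise 2 (O(quarantine_credential ⊃ hold_position)) and O(quarantine_credential) yields O(hold_position).
With premise 5, O(hold_position ⊃ ¬log_transcript), the K-axiom yields O(¬log_transcript).
With premise 7, O(¬log_transcript ⊃ ¬hold_funds), the K-axiom yields O(¬hold_funds).
Premise 3 is O(waive_form ⊃ hold_funds); contrapositively O(¬hold_funds ⊃ ¬waive_form). Since O(¬hold_funds) holds, K gives O(¬waive_form).
Premises 1, 4, 9 do not contribute to this derivation.
Thus O(¬waive_form), which is F(waive_form): waive_form is forbidden.

Forbidden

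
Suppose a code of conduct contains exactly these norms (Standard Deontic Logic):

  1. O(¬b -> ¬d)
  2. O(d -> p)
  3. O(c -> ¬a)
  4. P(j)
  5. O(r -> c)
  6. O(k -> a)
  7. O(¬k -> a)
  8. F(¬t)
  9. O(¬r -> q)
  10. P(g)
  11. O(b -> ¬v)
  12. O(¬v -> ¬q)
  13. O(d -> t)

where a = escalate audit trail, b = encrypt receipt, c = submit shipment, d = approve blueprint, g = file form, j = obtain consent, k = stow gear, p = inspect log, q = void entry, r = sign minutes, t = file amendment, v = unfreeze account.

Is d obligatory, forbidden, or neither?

Forbidden

Premises 6 and 7 cover both cases: O(k -> a) and O(¬k -> a). Since k ∨ ¬k is a tautology, O(a) follows.
Premise 3, O(c -> ¬a), contraposes to O(a -> ¬c); with O(a) we get O(¬c).
Premise 5, O(r -> c), contraposes to O(¬c -> ¬r); with O(¬c) we get O(¬r).
From O(¬r) and premise 9, O(¬r -> q), we obtain O(q).
Premise 12, O(¬v -> ¬q), contraposes to O(q -> v); with O(q) we get O(v).
Premise 11, O(b -> ¬v), contraposes to O(v -> ¬b); with O(v) we get O(¬b).
Applying K to premise 1 (O(¬b -> ¬d)) and O(¬b) yields O(¬d).
Premises 2, 4, 8, 10, 13 do not contribute to this derivation.
Thus O(¬d), which is F(d): d is forbidden.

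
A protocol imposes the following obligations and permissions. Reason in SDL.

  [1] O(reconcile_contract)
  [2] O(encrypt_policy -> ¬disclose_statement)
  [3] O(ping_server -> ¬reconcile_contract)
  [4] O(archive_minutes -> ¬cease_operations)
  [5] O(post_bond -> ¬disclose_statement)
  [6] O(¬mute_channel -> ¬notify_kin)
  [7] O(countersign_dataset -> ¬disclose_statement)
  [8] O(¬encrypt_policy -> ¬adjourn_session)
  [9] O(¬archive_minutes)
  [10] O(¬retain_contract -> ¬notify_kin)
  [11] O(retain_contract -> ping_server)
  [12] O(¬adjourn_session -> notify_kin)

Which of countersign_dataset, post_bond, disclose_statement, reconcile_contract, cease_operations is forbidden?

Premise 1 states O(reconcile_contract) outright.
Premise 3 is O(ping_server -> ¬reconcile_contract); contrapositively O(reconcile_contract -> ¬ping_server). Since O(reconcile_contract) holds, K gives O(¬ping_server).
The contrapositive of premise 11 (O(retain_contract -> ping_server)) is O(¬ping_server -> ¬retain_contract), and O(¬ping_server) is already established, so O(¬retain_contract).
With premise 10, O(¬retain_contract -> ¬notify_kin), the K-axiom yields O(¬notify_kin).
Premise 12 is O(¬adjourn_session -> notify_kin); contrapositively O(¬notify_kin -> adjourn_session). Since O(¬notify_kin) holds, K gives O(adjourn_session).
The contrapositive of premise 8 (O(¬encrypt_policy -> ¬adjourn_session)) is O(adjourn_session -> encrypt_policy), and O(adjourn_session) is already established, so O(encrypt_policy).
With premise 2, O(encrypt_policy -> ¬disclose_statement), the K-axiom yields O(¬disclose_statement).
So O(¬disclose_statement) holds, i.e. disclose_statement is forbidden. None of the other listed options is forbidden under the premises.

disclose_statement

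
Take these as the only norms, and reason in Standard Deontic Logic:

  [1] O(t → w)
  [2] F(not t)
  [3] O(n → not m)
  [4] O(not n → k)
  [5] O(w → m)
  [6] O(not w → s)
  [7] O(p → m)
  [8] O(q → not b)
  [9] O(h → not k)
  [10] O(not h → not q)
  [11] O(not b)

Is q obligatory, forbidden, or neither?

Premise 2 is F(not t), i.e. O(t).
Premise 1 is O(t → w); since O(t), deontic closure gives O(w).
Premise 5 is O(w → m); since O(w), deontic closure gives O(m).
Premise 3, O(n → not m), contraposes to O(m → not n); with O(m) we get O(not n).
Premise 4 is O(not n → k); since O(not n), deontic closure gives O(k).
Premise 9, O(h → not k), contraposes to O(k → not h); with O(k) we get O(not h).
With premise 10, O(not h → not q), the K-axiom yields O(not q).
Premises 6, 7, 8, 11 do not contribute to this derivation.
Thus O(not q), which is F(q): q is forbidden.

Forbidden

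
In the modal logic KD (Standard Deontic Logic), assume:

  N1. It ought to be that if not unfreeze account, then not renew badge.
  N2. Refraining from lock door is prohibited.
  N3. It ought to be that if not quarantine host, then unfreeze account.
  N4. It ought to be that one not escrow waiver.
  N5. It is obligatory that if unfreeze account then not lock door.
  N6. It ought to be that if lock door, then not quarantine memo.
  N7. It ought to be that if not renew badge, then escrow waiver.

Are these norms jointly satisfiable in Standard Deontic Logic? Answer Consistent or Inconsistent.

Inconsistent

From premise 4 we have O(¬escrow_waiver).
Premise 7, O(¬renew_badge → escrow_waiver), contraposes to O(¬escrow_waiver → renew_badge); with O(¬escrow_waiver) we get O(renew_badge).
Premise 1 is O(¬unfreeze_account → ¬renew_badge); contrapositively O(renew_badge → unfreeze_account). Since O(renew_badge) holds, K gives O(unfreeze_account).
From O(unfreeze_account) and premise 5, O(unfreeze_account → ¬lock_door), we obtain O(¬lock_door).
Yet premise 2 is F(¬lock_door), i.e. O(lock_door).
We now have both O(¬lock_door) and O(lock_door) — lock_door is simultaneously obligatory and forbidden, violating the D-axiom.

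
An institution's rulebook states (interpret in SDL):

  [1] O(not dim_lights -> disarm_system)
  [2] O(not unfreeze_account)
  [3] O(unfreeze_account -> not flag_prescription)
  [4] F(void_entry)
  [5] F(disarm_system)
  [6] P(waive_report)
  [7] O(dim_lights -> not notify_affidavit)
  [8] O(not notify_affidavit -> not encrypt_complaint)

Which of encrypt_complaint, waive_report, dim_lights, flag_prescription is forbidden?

encrypt_complaint

F(disarm_system) at premise 5 means O(not disarm_system).
Premise 1 is O(not dim_lights -> disarm_system); contrapositively O(not disarm_system -> dim_lights). Since O(not disarm_system) holds, K gives O(dim_lights).
From O(dim_lights) and premise 7, O(dim_lights -> not notify_affidavit), we obtain O(not notify_affidavit).
From O(not notify_affidavit) and premise 8, O(not notify_affidavit -> not encrypt_complaint), we obtain O(not encrypt_complaint).
So O(not encrypt_complaint) holds, i.e. encrypt_complaint is forbidden. None of the other listed options is forbidden under the premises.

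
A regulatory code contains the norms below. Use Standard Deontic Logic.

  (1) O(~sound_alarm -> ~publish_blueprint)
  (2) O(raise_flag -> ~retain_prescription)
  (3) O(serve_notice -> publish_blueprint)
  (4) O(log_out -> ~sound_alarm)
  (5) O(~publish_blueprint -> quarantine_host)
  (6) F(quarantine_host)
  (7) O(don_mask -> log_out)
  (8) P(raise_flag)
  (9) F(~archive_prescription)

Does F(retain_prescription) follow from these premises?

Premise 2 is O(raise_flag -> ~retain_prescription), but O(raise_flag) is not derivable from the premises (the permission P(raise_flag) asserts only ~O(~raise_flag), not O(raise_flag)), so it does not yield O(~retain_prescription).
No other premise forces O(~retain_prescription). An ideal world satisfying every premise can still have retain_prescription true, so F(retain_prescription) is not derivable.

No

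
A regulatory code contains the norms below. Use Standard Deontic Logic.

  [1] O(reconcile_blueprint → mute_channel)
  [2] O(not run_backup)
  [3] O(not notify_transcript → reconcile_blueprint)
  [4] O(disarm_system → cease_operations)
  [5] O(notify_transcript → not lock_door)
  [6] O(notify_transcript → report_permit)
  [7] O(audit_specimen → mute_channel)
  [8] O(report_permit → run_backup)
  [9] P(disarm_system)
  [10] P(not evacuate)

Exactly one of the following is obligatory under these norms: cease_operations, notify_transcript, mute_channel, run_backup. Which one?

mute_channel

Premise 2 gives O(not run_backup).
Premise 8 is O(report_permit → run_backup); contrapositively O(not run_backup → not report_permit). Since O(not run_backup) holds, K gives O(not report_permit).
Premise 6, O(notify_transcript → report_permit), contraposes to O(not report_permit → not notify_transcript); with O(not report_permit) we get O(not notify_transcript).
Premise 3 is O(not notify_transcript → reconcile_blueprint); since O(not notify_transcript), deontic closure gives O(reconcile_blueprint).
Applying K to premise 1 (O(reconcile_blueprint → mute_channel)) and O(reconcile_blueprint) yields O(mute_channel).
So O(mute_channel) holds — mute_channel is obligatory. None of the other listed options is made obligatory by any chain of premises.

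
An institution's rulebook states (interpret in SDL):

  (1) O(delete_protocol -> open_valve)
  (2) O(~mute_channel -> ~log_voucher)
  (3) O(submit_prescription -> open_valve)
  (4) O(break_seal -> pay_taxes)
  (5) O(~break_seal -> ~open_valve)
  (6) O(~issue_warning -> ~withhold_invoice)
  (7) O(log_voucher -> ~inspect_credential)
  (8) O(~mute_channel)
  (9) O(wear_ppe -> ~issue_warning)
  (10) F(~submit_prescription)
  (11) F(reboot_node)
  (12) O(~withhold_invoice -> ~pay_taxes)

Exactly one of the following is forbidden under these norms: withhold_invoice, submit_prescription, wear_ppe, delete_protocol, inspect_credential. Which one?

wear_ppe

Premise 10, F(~submit_prescription), is equivalent to O(submit_prescription).
With premise 3, O(submit_prescription -> open_valve), the K-axiom yields O(open_valve).
Premise 5, O(~break_seal -> ~open_valve), contraposes to O(open_valve -> break_seal); with O(open_valve) we get O(break_seal).
Applying K to premise 4 (O(break_seal -> pay_taxes)) and O(break_seal) yields O(pay_taxes).
The contrapositive of premise 12 (O(~withhold_invoice -> ~pay_taxes)) is O(pay_taxes -> withhold_invoice), and O(pay_taxes) is already established, so O(withhold_invoice).
Premise 6 is O(~issue_warning -> ~withhold_invoice); contrapositively O(withhold_invoice -> issue_warning). Since O(withhold_invoice) holds, K gives O(issue_warning).
The contrapositive of premise 9 (O(wear_ppe -> ~issue_warning)) is O(issue_warning -> ~wear_ppe), and O(issue_warning) is already established, so O(~wear_ppe).
So O(~wear_ppe) holds, i.e. wear_ppe is forbidden. None of the other listed options is forbidden under the premises.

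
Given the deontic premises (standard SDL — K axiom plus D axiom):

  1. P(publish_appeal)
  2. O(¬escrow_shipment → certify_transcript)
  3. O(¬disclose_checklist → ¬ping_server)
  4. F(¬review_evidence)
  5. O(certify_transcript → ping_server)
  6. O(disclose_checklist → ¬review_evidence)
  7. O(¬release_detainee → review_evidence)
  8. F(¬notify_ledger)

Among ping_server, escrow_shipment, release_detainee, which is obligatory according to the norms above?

escrow_shipment

Premise 4 is F(¬review_evidence), i.e. O(review_evidence).
Premise 6, O(disclose_checklist → ¬review_evidence), contraposes to O(review_evidence → ¬disclose_checklist); with O(review_evidence) we get O(¬disclose_checklist).
Premise 3 is O(¬disclose_checklist → ¬ping_server); since O(¬disclose_checklist), deontic closure gives O(¬ping_server).
Premise 5, O(certify_transcript → ping_server), contraposes to O(¬ping_server → ¬certify_transcript); with O(¬ping_server) we get O(¬certify_transcript).
Premise 2 is O(¬escrow_shipment → certify_transcript); contrapositively O(¬certify_transcript → escrow_shipment). Since O(¬certify_transcript) holds, K gives O(escrow_shipment).
So O(escrow_shipment) holds — escrow_shipment is obligatory. None of the other listed options is made obligatory by any chain of premises.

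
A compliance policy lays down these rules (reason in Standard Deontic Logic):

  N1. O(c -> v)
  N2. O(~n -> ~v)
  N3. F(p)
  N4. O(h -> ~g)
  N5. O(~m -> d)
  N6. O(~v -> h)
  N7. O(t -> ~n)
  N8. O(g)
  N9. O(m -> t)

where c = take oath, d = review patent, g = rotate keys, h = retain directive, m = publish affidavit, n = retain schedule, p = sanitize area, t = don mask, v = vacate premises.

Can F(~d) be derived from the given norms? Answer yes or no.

Premise 8 states O(g) outright.
Premise 4, O(h -> ~g), contraposes to O(g -> ~h); with O(g) we get O(~h).
The contrapositive of premise 6 (O(~v -> h)) is O(~h -> v), and O(~h) is already established, so O(v).
The contrapositive of premise 2 (O(~n -> ~v)) is O(v -> n), and O(v) is already established, so O(n).
Premise 7 is O(t -> ~n); contrapositively O(n -> ~t). Since O(n) holds, K gives O(~t).
Premise 9, O(m -> t), contraposes to O(~t -> ~m); with O(~t) we get O(~m).
Applying K to premise 5 (O(~m -> d)) and O(~m) yields O(d).
Premises 1, 3 do not contribute to this derivation.
So O(d) holds, i.e. F(~d). The claim follows.

Yes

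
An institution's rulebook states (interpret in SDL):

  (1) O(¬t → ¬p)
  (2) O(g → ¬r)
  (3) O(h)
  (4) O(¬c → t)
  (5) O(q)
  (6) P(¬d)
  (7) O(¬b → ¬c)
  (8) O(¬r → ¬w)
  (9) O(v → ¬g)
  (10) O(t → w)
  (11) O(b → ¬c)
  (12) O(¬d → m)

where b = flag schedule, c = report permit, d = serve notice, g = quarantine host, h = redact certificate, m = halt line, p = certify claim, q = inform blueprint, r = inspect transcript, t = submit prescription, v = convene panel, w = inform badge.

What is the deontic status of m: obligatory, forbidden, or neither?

Neither

Premise 12 is O(¬d → m), but O(¬d) is not derivable from the premises (the permission P(¬d) asserts only ¬O(d), not O(¬d)), so it does not yield O(m).
No premise or chain of K-axiom applications forces O(m), and none forces O(¬m). So m is neither obligatory nor forbidden under these norms.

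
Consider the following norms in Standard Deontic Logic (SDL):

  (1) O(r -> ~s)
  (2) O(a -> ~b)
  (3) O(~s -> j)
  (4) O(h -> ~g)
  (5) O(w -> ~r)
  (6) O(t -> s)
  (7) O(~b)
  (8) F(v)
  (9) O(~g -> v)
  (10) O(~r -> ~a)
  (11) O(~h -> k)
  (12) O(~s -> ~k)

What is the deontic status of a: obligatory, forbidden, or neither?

Forbidden

Premise 8, F(v), is equivalent to O(~v).
The contrapositive of premise 9 (O(~g -> v)) is O(~v -> g), and O(~v) is already established, so O(g).
The contrapositive of premise 4 (O(h -> ~g)) is O(g -> ~h), and O(g) is already established, so O(~h).
With premise 11, O(~h -> k), the K-axiom yields O(k).
Premise 12 is O(~s -> ~k); contrapositively O(k -> s). Since O(k) holds, K gives O(s).
Premise 1, O(r -> ~s), contraposes to O(s -> ~r); with O(s) we get O(~r).
With premise 10, O(~r -> ~a), the K-axiom yields O(~a).
Premises 2, 3, 5, 6, 7 do not contribute to this derivation.
Thus O(~a), which is F(a): a is forbidden.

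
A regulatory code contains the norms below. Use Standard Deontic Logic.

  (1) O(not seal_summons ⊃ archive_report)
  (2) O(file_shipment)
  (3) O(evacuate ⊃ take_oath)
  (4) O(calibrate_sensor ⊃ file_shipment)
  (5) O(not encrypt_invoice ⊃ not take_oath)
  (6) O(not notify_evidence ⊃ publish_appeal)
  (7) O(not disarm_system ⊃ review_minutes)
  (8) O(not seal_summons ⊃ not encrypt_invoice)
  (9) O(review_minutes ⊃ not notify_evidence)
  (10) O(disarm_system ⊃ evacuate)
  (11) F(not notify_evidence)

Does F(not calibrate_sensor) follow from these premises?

Premise 4 is O(calibrate_sensor ⊃ file_shipment); even if O(file_shipment) held, inferring O(calibrate_sensor) would be affirming the consequent — invalid.
No other premise forces O(calibrate_sensor). An ideal world satisfying every premise can still have not calibrate_sensor true, so F(not calibrate_sensor) is not derivable.

No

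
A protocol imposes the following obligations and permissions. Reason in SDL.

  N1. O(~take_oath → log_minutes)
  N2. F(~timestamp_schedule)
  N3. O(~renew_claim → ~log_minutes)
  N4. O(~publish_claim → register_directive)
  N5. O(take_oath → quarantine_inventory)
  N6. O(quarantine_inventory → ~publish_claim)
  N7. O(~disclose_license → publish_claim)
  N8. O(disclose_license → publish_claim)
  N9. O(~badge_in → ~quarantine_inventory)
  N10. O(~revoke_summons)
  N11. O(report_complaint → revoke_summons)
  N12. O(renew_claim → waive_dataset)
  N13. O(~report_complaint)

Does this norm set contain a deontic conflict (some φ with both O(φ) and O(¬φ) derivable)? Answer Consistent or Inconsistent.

Premise 11 is O(report_complaint → revoke_summons), but O(report_complaint) is not derivable from the premises, so it does not yield O(revoke_summons).
So O(revoke_summons) is not derivable, and the apparent clash with O(~revoke_summons) does not arise.
A world satisfying every obligation exists (e.g. badge_in=false, disclose_license=false, log_minutes=true, publish_claim=true, quarantine_inventory=false, register_directive=false, renew_claim=true, report_complaint=false, revoke_summons=false, take_oath=false, timestamp_schedule=true, waive_dataset=true); no atom is both obligatory and forbidden, so the set is consistent.

Consistent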